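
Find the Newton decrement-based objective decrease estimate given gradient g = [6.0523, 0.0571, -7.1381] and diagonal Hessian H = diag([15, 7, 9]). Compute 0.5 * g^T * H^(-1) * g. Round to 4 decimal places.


Step 1: H is diagonal, so H^(-1) * g = [0.4035, 0.0082, -0.7931].
Step 2: g^T H^(-1) g = sum_i g_i^2 / H_ii
  = (6.0523)^2/15 + (0.0571)^2/7 + (-7.1381)^2/9
  = 2.442 + 0.0005 + 5.6614 = 8.1039
Step 3: Objective decrease = 0.5 * g^T H^(-1) g = 4.0519


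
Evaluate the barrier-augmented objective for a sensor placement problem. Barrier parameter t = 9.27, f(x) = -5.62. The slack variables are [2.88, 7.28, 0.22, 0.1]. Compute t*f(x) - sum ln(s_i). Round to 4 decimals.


Step 1: Compute log-barrier.
ln values: [1.0578, 1.9851, -1.5141, -2.3026]
phi = -(1.0578 + 1.9851 - 1.5141 - 2.3026) = 0.7738
Step 2: Compute augmented objective.
t*f(x) = 9.27*-5.62 = -52.0974
Total = -52.0974 + 0.7738 = -51.3236


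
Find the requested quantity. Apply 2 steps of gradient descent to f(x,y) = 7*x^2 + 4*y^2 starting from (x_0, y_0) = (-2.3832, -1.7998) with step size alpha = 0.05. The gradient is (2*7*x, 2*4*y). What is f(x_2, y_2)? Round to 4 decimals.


Gradient descent on f(x,y) = 7*x^2 + 4*y^2.
Starting point: (-2.3832, -1.7998), alpha = 0.05
Step 1: grad_x = 2*7*-2.3832 = -33.3648, grad_y = 2*4*-1.7998 = -14.3984
  x_1 = -2.3832 - 0.05*-33.3648 = -0.715
  y_1 = -1.7998 - 0.05*-14.3984 = -1.0799
Step 2: grad_x = 2*7*-0.715 = -10.0094, grad_y = 2*4*-1.0799 = -8.639
  x_2 = -0.715 - 0.05*-10.0094 = -0.2145
  y_2 = -1.0799 - 0.05*-8.639 = -0.6479
f(-0.2145, -0.6479) = 7*(-0.2145)^2 + 4*(-0.6479)^2 = 2.0013


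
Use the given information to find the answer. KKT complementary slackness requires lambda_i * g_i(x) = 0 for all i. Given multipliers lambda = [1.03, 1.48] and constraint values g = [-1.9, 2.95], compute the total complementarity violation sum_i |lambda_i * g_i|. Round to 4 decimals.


KKT complementary slackness check:
lambda_1 * g_1 = 1.03 * -1.9 = -1.957
lambda_2 * g_2 = 1.48 * 2.95 = 4.366
Total violation = 1.957 + 4.366 = 6.323


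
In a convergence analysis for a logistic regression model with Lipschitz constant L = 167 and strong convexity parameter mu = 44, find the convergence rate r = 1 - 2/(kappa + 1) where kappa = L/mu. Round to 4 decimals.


Step 1: Compute the condition number.
kappa = L/mu = 167/44 = 3.7955
Step 2: Compute the convergence rate.
r = 1 - 2/(kappa + 1) = 1 - 2*mu/(L + mu) = (L - mu)/(L + mu) = 123/211 = 0.5829


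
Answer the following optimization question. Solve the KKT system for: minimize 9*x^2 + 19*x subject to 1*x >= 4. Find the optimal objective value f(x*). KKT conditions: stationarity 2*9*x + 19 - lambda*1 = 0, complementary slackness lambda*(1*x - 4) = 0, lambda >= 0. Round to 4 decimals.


Step 1: Try lambda = 0 (constraint inactive).
x_unc = -19/(2*9) = -1.0556
Check: 1*-1.0556 = -1.0556 < 4 -- violated!
Step 2: Constraint must be active: 1*x = 4
x* = 4/1 = 4.0
lambda = (2*9*4.0 + 19)/1 = 91.0
Step 3: Compute optimal value.
f(x*) = 9*4.0^2 + 19*4.0 = 220.0


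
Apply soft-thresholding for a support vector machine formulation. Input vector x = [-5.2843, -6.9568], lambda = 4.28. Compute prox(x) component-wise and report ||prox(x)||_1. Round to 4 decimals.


Soft-thresholding with lambda = 4.28:
prox(-5.2843) = sign(-5.2843)*max(|-5.2843| - 4.28, 0) = -1.0043
prox(-6.9568) = sign(-6.9568)*max(|-6.9568| - 4.28, 0) = -2.6768
prox(x) = [-1.0043, -2.6768]
||prox(x)||_1 = 1.0043 + 2.6768 = 3.6811


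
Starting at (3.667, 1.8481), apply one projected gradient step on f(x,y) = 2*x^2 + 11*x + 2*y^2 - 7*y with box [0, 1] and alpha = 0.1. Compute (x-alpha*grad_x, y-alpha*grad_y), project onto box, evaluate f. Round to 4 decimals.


Step 1: Compute gradient at (3.667, 1.8481).
grad_x = 2*2*3.667 + 11 = 25.668
grad_y = 2*2*1.8481 - 7 = 0.3924
Step 2: Gradient step.
x_raw = 3.667 - 0.1*25.668 = 1.1002
y_raw = 1.8481 - 0.1*0.3924 = 1.8089
Step 3: Project onto [0, 1].
x_proj = clip(1.1002) = 1.0
y_proj = clip(1.8089) = 1.0
Step 4: Evaluate f.
f(1.0, 1.0) = 8.0


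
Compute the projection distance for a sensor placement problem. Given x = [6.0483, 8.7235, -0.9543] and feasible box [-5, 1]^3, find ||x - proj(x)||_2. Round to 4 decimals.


Project each component onto [-5, 1].
clip(6.0483) = 1.0, clip(8.7235) = 1.0, clip(-0.9543) = -0.9543
Projection = [1.0, 1.0, -0.9543]
Squared diffs: [25.4853, 59.6525, 0.0]
Distance = sqrt(85.1378) = 9.227


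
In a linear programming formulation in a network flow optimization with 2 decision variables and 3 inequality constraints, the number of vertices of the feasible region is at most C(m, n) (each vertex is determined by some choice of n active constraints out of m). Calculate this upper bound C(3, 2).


Each vertex corresponds to some choice of n active constraints out of m, so the number of vertices is at most C(m, n) = m! / (n!(m-n)!).
m = 3, n = 2
Numerator: 3 * 2
Denominator: 2! = 2
C(3, 2) = 3


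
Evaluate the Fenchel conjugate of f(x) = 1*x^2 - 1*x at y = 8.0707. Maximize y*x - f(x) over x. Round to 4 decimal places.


f*(y) = sup_x {y*x - a*x^2 - b*x} = sup_x {(y-b)*x - a*x^2}
FOC: (y - b) - 2a*x = 0 => x* = (y - b)/(2a)
x* = (8.0707 + 1)/(2*1) = 4.5354
f*(8.0707) = (y-b)^2/(4a) = (8.0707 + 1)^2/(4*1)
= 82.2776/4 = 20.5694


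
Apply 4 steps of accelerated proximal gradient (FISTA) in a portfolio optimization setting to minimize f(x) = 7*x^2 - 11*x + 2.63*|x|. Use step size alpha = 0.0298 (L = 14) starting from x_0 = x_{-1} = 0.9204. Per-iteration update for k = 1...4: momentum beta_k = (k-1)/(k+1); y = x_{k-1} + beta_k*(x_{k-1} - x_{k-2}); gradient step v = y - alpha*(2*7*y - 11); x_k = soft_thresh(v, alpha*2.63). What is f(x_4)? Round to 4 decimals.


FISTA on f(x) = 7*x^2 - 11*x + 2.63*|x|
L = 14, alpha = 0.0298
Iteration 1: beta = 0.0, y = 0.9204 + 0.0*(0.9204 - 0.9204) = 0.9204
  grad(y) = 1.8856, v = y - alpha*grad = 0.8642
  prox(v) = soft_thresh(0.8642, 0.0784) = 0.7858
Iteration 2: beta = 0.3333, y = 0.7858 + 0.3333*(0.7858 - 0.9204) = 0.741
  grad(y) = -0.6263, v = y - alpha*grad = 0.7596
  prox(v) = soft_thresh(0.7596, 0.0784) = 0.6813
Iteration 3: beta = 0.5, y = 0.6813 + 0.5*(0.6813 - 0.7858) = 0.629
  grad(y) = -2.1942, v = y - alpha*grad = 0.6944
  prox(v) = soft_thresh(0.6944, 0.0784) = 0.616
Iteration 4: beta = 0.6, y = 0.616 + 0.6*(0.616 - 0.6813) = 0.5768
  grad(y) = -2.9243, v = y - alpha*grad = 0.664
  prox(v) = soft_thresh(0.664, 0.0784) = 0.5856
f(x_4) = 7*0.5856^2 - 11*0.5856 + 2.63*|0.5856| = -2.501


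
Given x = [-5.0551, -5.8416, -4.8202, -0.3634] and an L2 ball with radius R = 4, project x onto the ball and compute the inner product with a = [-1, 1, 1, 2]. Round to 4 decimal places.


Step 1: Compute ||x|| (intermediates to 6 decimals).
||x|| = sqrt((-5.0551)^2 + (-5.8416)^2 + (-4.8202)^2 + (-0.3634)^2) = 9.112887
Step 2: Project.
Since ||x|| > R, scale = R/||x|| = 4/9.112887 = 0.438939, proj(x) = scale * x
proj(x) = [-2.218881, -2.564106, -2.115774, -0.15951]
Step 3: Dot product.
a^T * proj(x) = -1*(-2.218881) + 1*(-2.564106) + 1*(-2.115774) + 2*(-0.15951) = -2.78


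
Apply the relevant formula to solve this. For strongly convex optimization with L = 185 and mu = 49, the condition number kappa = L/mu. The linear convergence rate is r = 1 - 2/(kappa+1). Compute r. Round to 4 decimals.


Step 1: Compute the condition number.
kappa = L/mu = 185/49 = 3.7755
Step 2: Compute the convergence rate.
r = 1 - 2/(kappa + 1) = 1 - 2*mu/(L + mu) = (L - mu)/(L + mu) = 136/234 = 0.5812


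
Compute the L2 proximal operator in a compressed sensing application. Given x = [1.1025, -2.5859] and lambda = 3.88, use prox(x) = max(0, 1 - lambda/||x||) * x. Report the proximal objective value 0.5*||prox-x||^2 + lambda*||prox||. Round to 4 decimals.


Step 1: Compute ||x||.
||x|| = 2.8111
Step 2: Compute scaling factor.
scale = max(0, 1 - 3.88/2.8111) = 0.0
Step 3: prox(x) = [0.0, -0.0]
||prox(x)|| = 0.0
Step 4: Proximal objective.
0.5*||prox-x||^2 = 3.9512
lambda*||prox|| = 0.0
Total = 3.9512


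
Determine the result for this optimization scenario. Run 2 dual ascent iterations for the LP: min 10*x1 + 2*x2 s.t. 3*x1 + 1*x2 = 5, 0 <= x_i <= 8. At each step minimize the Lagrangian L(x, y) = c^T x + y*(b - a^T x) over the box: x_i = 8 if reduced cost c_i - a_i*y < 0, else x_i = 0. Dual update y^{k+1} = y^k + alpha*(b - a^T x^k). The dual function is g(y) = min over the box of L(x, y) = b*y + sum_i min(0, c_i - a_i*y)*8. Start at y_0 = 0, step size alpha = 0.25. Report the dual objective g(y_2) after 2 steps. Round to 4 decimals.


Dual ascent for LP: min 10*x1 + 2*x2, 3*x1 + 1*x2 = 5, 0 <= x_i <= 8
Step 1: y^k = 0.0, reduced costs: (10.0, 2.0)
  x^k = (0.0, 0.0), subgradient = b - a^T x = 5.0
  y^{k+1} = 0.0 + 0.25*5.0 = 1.25
Step 2: y^k = 1.25, reduced costs: (6.25, 0.75)
  x^k = (0.0, 0.0), subgradient = b - a^T x = 5.0
  y^{k+1} = 1.25 + 0.25*5.0 = 2.5
Dual objective at y_2 = 2.5: reduced costs (2.5, -0.5), box minimizer x = (0.0, 8.0)
g(y_2) = b*y + (c1 - a1*y)*x1 + (c2 - a2*y)*x2 = 5*2.5 + 2.5*0.0 + (-0.5)*8.0 = 12.5 + 0.0 - 4.0 = 8.5


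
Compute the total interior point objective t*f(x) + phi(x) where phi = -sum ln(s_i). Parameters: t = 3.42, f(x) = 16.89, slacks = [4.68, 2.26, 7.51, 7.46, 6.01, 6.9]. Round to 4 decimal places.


Step 1: Compute log-barrier.
ln values: [1.5433, 0.8154, 2.0162, 2.0096, 1.7934, 1.9315]
phi = -(1.5433 + 0.8154 + 2.0162 + 2.0096 + 1.7934 + 1.9315) = -10.1094
Step 2: Compute augmented objective.
t*f(x) = 3.42*16.89 = 57.7638
Total = 57.7638 - 10.1094 = 47.6544


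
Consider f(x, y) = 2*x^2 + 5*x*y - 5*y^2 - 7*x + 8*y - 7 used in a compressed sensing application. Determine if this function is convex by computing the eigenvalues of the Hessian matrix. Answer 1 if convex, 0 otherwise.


The Hessian of f(x,y) = 2*x^2 + 5*x*y - 5*y^2 - 7*x + 8*y - 7 is:
H = [[4, 5], [5, -10]]
Trace = 4 - 10 = -6
Determinant = 4*-10 - (5)^2 = -65
Discriminant = (-6)^2 - 4*-65 = 296.0
Eigenvalues: lambda_1 = -11.6023, lambda_2 = 5.6023
The function is not convex.

0


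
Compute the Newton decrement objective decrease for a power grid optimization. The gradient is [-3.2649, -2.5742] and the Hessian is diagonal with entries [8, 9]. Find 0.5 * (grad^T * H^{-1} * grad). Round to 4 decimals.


Step 1: H is diagonal, so H^(-1) * g = [-0.4081, -0.286].
Step 2: g^T H^(-1) g = sum_i g_i^2 / H_ii
  = (-3.2649)^2/8 + (-2.5742)^2/9
  = 1.3324 + 0.7363 = 2.0687
Step 3: Objective decrease = 0.5 * g^T H^(-1) g = 1.0344


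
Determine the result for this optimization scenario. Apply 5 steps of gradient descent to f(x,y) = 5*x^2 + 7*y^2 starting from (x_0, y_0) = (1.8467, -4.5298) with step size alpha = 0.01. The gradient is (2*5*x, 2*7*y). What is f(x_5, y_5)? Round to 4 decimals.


Gradient descent on f(x,y) = 5*x^2 + 7*y^2.
Starting point: (1.8467, -4.5298), alpha = 0.01
Step 1: grad_x = 2*5*1.8467 = 18.467, grad_y = 2*7*-4.5298 = -63.4172
  x_1 = 1.8467 - 0.01*18.467 = 1.662
  y_1 = -4.5298 - 0.01*-63.4172 = -3.8956
Step 2: grad_x = 2*5*1.662 = 16.6203, grad_y = 2*7*-3.8956 = -54.5388
  x_2 = 1.662 - 0.01*16.6203 = 1.4958
  y_2 = -3.8956 - 0.01*-54.5388 = -3.3502
Step 3: grad_x = 2*5*1.4958 = 14.9583, grad_y = 2*7*-3.3502 = -46.9034
  x_3 = 1.4958 - 0.01*14.9583 = 1.3462
  y_3 = -3.3502 - 0.01*-46.9034 = -2.8812
Step 4: grad_x = 2*5*1.3462 = 13.4624, grad_y = 2*7*-2.8812 = -40.3369
  x_4 = 1.3462 - 0.01*13.4624 = 1.2116
  y_4 = -2.8812 - 0.01*-40.3369 = -2.4778
Step 5: grad_x = 2*5*1.2116 = 12.1162, grad_y = 2*7*-2.4778 = -34.6897
  x_5 = 1.2116 - 0.01*12.1162 = 1.0905
  y_5 = -2.4778 - 0.01*-34.6897 = -2.1309
f(1.0905, -2.1309) = 5*1.0905^2 + 7*(-2.1309)^2 = 37.7318


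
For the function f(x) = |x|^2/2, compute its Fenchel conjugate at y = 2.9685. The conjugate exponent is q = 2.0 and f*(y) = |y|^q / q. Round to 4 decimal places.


The conjugate exponent q satisfies 1/p + 1/q = 1.
p = 2, so q = 2/(2 - 1) = 2.0
|y|^q = 2.9685^2.0 = 8.812
f*(2.9685) = 8.812 / 2.0 = 4.406


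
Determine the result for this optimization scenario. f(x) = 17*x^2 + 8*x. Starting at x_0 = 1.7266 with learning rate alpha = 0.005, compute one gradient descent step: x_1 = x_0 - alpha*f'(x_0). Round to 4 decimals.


We compute the gradient at x_0 and apply the update.
f'(x) = 34*x + 8
f'(1.7266) = 34*1.7266 + 8 = 66.7044
x_1 = 1.7266 - 0.005*66.7044 = 1.3931


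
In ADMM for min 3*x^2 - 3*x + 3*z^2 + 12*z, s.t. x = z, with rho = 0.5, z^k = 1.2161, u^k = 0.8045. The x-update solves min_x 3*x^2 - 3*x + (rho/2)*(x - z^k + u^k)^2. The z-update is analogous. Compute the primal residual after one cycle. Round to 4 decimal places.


ADMM iteration with rho = 0.5, z^k = 1.2161, u^k = 0.8045
Step 1: x-update.
Minimize 3*x^2 - 3*x + (0.5/2)*(x - 1.2161 + 0.8045)^2
FOC: (2*3 + 0.5)*x = 3 + 0.5*(1.2161 - 0.8045)
x^{k+1} = 0.4932
Step 2: z-update.
Minimize 3*z^2 + 12*z + (0.5/2)*(0.4932 - z + 0.8045)^2
FOC: (2*3 + 0.5)*z = -12 + 0.5*(0.4932 + 0.8045)
z^{k+1} = -1.7463
Step 3: u-update.
u^{k+1} = 0.8045 + 0.4932 + 1.7463 = 3.044
Step 4: Primal residual = |0.4932 + 1.7463| = 2.2395


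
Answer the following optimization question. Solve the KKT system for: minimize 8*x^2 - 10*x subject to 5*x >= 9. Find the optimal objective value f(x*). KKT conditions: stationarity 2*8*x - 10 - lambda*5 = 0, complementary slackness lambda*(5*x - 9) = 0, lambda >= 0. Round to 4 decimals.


Step 1: Try lambda = 0 (constraint inactive).
x_unc = 10/(2*8) = 0.625
Check: 5*0.625 = 3.125 < 9 -- violated!
Step 2: Constraint must be active: 5*x = 9
x* = 9/5 = 1.8
lambda = (2*8*1.8 - 10)/5 = 3.76
Step 3: Compute optimal value.
f(x*) = 8*1.8^2 - 10*1.8 = 7.92


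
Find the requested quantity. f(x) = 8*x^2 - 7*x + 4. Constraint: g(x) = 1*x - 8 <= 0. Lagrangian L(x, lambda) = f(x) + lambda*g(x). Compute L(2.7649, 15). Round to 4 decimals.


Step 1: Evaluate f(x).
f(2.7649) = 8*2.7649^2 - 7*2.7649 + 4 = 45.8031
Step 2: Evaluate g(x).
g(2.7649) = 1*2.7649 - 8 = -5.2351
Step 3: Compute Lagrangian.
L = 45.8031 + 15*-5.2351 = -32.7234


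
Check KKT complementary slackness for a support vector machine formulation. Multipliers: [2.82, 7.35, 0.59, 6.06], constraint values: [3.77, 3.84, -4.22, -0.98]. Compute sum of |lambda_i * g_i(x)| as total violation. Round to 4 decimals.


KKT complementary slackness check:
lambda_1 * g_1 = 2.82 * 3.77 = 10.6314
lambda_2 * g_2 = 7.35 * 3.84 = 28.224
lambda_3 * g_3 = 0.59 * -4.22 = -2.4898
lambda_4 * g_4 = 6.06 * -0.98 = -5.9388
Total violation = 10.6314 + 28.224 + 2.4898 + 5.9388 = 47.284


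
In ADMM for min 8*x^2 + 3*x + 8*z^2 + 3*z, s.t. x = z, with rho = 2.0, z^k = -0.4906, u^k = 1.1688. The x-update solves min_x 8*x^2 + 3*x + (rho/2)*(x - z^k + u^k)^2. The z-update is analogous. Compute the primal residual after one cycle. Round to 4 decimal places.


ADMM iteration with rho = 2.0, z^k = -0.4906, u^k = 1.1688
Step 1: x-update.
Minimize 8*x^2 + 3*x + (2.0/2)*(x + 0.4906 + 1.1688)^2
FOC: (2*8 + 2.0)*x = -3 + 2.0*(-0.4906 - 1.1688)
x^{k+1} = -0.351
Step 2: z-update.
Minimize 8*z^2 + 3*z + (2.0/2)*(-0.351 - z + 1.1688)^2
FOC: (2*8 + 2.0)*z = -3 + 2.0*(-0.351 + 1.1688)
z^{k+1} = -0.0758
Step 3: u-update.
u^{k+1} = 1.1688 - 0.351 + 0.0758 = 0.8936
Step 4: Primal residual = |-0.351 + 0.0758| = 0.2752


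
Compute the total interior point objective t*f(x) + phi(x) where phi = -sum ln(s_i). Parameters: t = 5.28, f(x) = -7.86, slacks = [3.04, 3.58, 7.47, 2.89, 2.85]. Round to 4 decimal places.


Step 1: Compute log-barrier.
ln values: [1.1119, 1.2754, 2.0109, 1.0613, 1.0473]
phi = -(1.1119 + 1.2754 + 2.0109 + 1.0613 + 1.0473) = -6.5067
Step 2: Compute augmented objective.
t*f(x) = 5.28*-7.86 = -41.5008
Total = -41.5008 - 6.5067 = -48.0075


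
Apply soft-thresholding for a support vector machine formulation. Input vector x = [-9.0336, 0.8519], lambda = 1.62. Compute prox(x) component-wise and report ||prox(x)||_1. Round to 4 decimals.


Soft-thresholding with lambda = 1.62:
prox(-9.0336) = sign(-9.0336)*max(|-9.0336| - 1.62, 0) = -7.4136
prox(0.8519) = sign(0.8519)*max(|0.8519| - 1.62, 0) = 0.0
prox(x) = [-7.4136, 0.0]
||prox(x)||_1 = 7.4136 + 0.0 = 7.4136


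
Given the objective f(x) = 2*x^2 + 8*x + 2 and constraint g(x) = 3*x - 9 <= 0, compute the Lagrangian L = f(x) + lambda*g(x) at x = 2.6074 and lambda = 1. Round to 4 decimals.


Step 1: Evaluate f(x).
f(2.6074) = 2*2.6074^2 + 8*2.6074 + 2 = 36.4563
Step 2: Evaluate g(x).
g(2.6074) = 3*2.6074 - 9 = -1.1778
Step 3: Compute Lagrangian.
L = 36.4563 + 1*-1.1778 = 35.2785


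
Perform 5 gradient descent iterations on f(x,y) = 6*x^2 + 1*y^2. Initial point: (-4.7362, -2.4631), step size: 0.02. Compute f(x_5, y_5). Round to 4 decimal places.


Gradient descent on f(x,y) = 6*x^2 + 1*y^2.
Starting point: (-4.7362, -2.4631), alpha = 0.02
Step 1: grad_x = 2*6*-4.7362 = -56.8344, grad_y = 2*1*-2.4631 = -4.9262
  x_1 = -4.7362 - 0.02*-56.8344 = -3.5995
  y_1 = -2.4631 - 0.02*-4.9262 = -2.3646
Step 2: grad_x = 2*6*-3.5995 = -43.1941, grad_y = 2*1*-2.3646 = -4.7292
  x_2 = -3.5995 - 0.02*-43.1941 = -2.7356
  y_2 = -2.3646 - 0.02*-4.7292 = -2.27
Step 3: grad_x = 2*6*-2.7356 = -32.8275, grad_y = 2*1*-2.27 = -4.54
  x_3 = -2.7356 - 0.02*-32.8275 = -2.0791
  y_3 = -2.27 - 0.02*-4.54 = -2.1792
Step 4: grad_x = 2*6*-2.0791 = -24.9489, grad_y = 2*1*-2.1792 = -4.3584
  x_4 = -2.0791 - 0.02*-24.9489 = -1.5801
  y_4 = -2.1792 - 0.02*-4.3584 = -2.092
Step 5: grad_x = 2*6*-1.5801 = -18.9612, grad_y = 2*1*-2.092 = -4.1841
  x_5 = -1.5801 - 0.02*-18.9612 = -1.2009
  y_5 = -2.092 - 0.02*-4.1841 = -2.0083
f(-1.2009, -2.0083) = 6*(-1.2009)^2 + 1*(-2.0083)^2 = 12.6861


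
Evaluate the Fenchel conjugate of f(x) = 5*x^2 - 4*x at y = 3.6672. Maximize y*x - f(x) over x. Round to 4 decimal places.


f*(y) = sup_x {y*x - a*x^2 - b*x} = sup_x {(y-b)*x - a*x^2}
FOC: (y - b) - 2a*x = 0 => x* = (y - b)/(2a)
x* = (3.6672 + 4)/(2*5) = 0.7667
f*(3.6672) = (y-b)^2/(4a) = (3.6672 + 4)^2/(4*5)
= 58.786/20 = 2.9393


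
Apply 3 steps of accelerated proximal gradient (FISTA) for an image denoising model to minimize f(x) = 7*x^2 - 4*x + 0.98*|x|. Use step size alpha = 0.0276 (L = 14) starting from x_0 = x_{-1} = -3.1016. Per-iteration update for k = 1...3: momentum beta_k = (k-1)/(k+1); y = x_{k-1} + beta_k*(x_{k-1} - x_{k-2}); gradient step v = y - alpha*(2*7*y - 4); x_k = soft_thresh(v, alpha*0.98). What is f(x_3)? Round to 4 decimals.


FISTA on f(x) = 7*x^2 - 4*x + 0.98*|x|
L = 14, alpha = 0.0276
Iteration 1: beta = 0.0, y = -3.1016 + 0.0*(-3.1016 + 3.1016) = -3.1016
  grad(y) = -47.4224, v = y - alpha*grad = -1.7927
  prox(v) = soft_thresh(-1.7927, 0.027) = -1.7657
Iteration 2: beta = 0.3333, y = -1.7657 + 0.3333*(-1.7657 + 3.1016) = -1.3204
  grad(y) = -22.4855, v = y - alpha*grad = -0.6998
  prox(v) = soft_thresh(-0.6998, 0.027) = -0.6727
Iteration 3: beta = 0.5, y = -0.6727 + 0.5*(-0.6727 + 1.7657) = -0.1263
  grad(y) = -5.7678, v = y - alpha*grad = 0.0329
  prox(v) = soft_thresh(0.0329, 0.027) = 0.0059
f(x_3) = 7*0.0059^2 - 4*0.0059 + 0.98*|0.0059| = -0.0175


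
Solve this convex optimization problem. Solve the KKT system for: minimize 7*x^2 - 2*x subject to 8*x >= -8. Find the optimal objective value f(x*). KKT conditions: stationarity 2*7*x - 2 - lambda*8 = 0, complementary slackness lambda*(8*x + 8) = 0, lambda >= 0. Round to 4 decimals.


Step 1: Try lambda = 0 (constraint inactive).
Stationarity: 2*7*x - 2 = 0
x* = 2/(2*7) = 1/7 = 0.1429 (rounded; the exact value 1/7 is used below)
Check constraint: 8*0.1429 = 1.1432 >= -8 -- satisfied.
Step 2: Compute optimal value.
f(x*) = 7*(1/7)^2 - 2*(1/7) = -0.1429


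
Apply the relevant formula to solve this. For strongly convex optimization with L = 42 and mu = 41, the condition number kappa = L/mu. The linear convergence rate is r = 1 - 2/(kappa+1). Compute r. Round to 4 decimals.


Step 1: Compute the condition number.
kappa = L/mu = 42/41 = 1.0244
Step 2: Compute the convergence rate.
r = 1 - 2/(kappa + 1) = 1 - 2*mu/(L + mu) = (L - mu)/(L + mu) = 1/83 = 0.012


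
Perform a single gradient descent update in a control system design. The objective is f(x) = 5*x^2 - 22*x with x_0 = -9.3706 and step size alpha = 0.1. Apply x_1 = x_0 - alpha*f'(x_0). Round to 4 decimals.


We compute the gradient at x_0 and apply the update.
f'(x) = 10*x - 22
f'(-9.3706) = 10*-9.3706 - 22 = -115.706
x_1 = -9.3706 - 0.1*-115.706 = 2.2


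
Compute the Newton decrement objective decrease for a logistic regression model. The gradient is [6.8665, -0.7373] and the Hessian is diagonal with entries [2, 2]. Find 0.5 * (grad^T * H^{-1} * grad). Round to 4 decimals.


Step 1: H is diagonal, so H^(-1) * g = [3.4333, -0.3687].
Step 2: g^T H^(-1) g = sum_i g_i^2 / H_ii
  = (6.8665)^2/2 + (-0.7373)^2/2
  = 23.5744 + 0.2718 = 23.8462
Step 3: Objective decrease = 0.5 * g^T H^(-1) g = 11.9231


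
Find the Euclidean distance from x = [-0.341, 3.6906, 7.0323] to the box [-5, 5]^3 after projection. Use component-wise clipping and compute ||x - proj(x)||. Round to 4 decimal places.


Project each component onto [-5, 5].
clip(-0.341) = -0.341, clip(3.6906) = 3.6906, clip(7.0323) = 5.0
Projection = [-0.341, 3.6906, 5.0]
Squared diffs: [0.0, 0.0, 4.1302]
Distance = sqrt(4.1302) = 2.0323


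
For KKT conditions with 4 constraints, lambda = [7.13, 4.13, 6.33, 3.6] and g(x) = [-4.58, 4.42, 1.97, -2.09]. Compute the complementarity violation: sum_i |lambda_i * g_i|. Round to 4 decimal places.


KKT complementary slackness check:
lambda_1 * g_1 = 7.13 * -4.58 = -32.6554
lambda_2 * g_2 = 4.13 * 4.42 = 18.2546
lambda_3 * g_3 = 6.33 * 1.97 = 12.4701
lambda_4 * g_4 = 3.6 * -2.09 = -7.524
Total violation = 32.6554 + 18.2546 + 12.4701 + 7.524 = 70.9041


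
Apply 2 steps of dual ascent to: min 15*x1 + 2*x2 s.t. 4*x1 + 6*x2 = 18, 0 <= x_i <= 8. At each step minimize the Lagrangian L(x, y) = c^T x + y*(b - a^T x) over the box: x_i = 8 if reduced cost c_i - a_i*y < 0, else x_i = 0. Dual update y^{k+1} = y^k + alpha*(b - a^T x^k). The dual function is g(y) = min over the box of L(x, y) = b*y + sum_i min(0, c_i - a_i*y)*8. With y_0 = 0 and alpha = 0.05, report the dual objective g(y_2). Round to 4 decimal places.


Dual ascent for LP: min 15*x1 + 2*x2, 4*x1 + 6*x2 = 18, 0 <= x_i <= 8
Step 1: y^k = 0.0, reduced costs: (15.0, 2.0)
  x^k = (0.0, 0.0), subgradient = b - a^T x = 18.0
  y^{k+1} = 0.0 + 0.05*18.0 = 0.9
Step 2: y^k = 0.9, reduced costs: (11.4, -3.4)
  x^k = (0.0, 8.0), subgradient = b - a^T x = -30.0
  y^{k+1} = 0.9 + 0.05*-30.0 = -0.6
Dual objective at y_2 = -0.6: reduced costs (17.4, 5.6), box minimizer x = (0.0, 0.0)
g(y_2) = b*y + (c1 - a1*y)*x1 + (c2 - a2*y)*x2 = 18*(-0.6) + 17.4*0.0 + 5.6*0.0 = -10.8 + 0.0 + 0.0 = -10.8


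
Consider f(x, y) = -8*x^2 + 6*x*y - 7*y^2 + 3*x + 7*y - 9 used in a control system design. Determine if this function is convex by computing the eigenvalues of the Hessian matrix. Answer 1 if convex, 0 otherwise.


The Hessian of f(x,y) = -8*x^2 + 6*x*y - 7*y^2 + 3*x + 7*y - 9 is:
H = [[-16, 6], [6, -14]]
Trace = -16 - 14 = -30
Determinant = -16*-14 - (6)^2 = 188
Discriminant = (-30)^2 - 4*188 = 148.0
Eigenvalues: lambda_1 = -21.0828, lambda_2 = -8.9172
The function is not convex.

0


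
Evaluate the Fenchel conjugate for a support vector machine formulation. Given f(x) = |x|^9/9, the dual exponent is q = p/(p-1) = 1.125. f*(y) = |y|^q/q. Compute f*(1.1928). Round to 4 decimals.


The conjugate exponent q satisfies 1/p + 1/q = 1.
p = 9, so q = 9/(9 - 1) = 1.125
|y|^q = 1.1928^1.125 = 1.2194
f*(1.1928) = 1.2194 / 1.125 = 1.0839


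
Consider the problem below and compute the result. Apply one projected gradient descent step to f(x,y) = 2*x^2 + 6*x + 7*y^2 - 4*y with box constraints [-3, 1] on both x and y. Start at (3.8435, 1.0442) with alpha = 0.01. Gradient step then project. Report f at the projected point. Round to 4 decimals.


Step 1: Compute gradient at (3.8435, 1.0442).
grad_x = 2*2*3.8435 + 6 = 21.374
grad_y = 2*7*1.0442 - 4 = 10.6188
Step 2: Gradient step.
x_raw = 3.8435 - 0.01*21.374 = 3.6298
y_raw = 1.0442 - 0.01*10.6188 = 0.938
Step 3: Project onto [-3, 1].
x_proj = clip(3.6298) = 1.0
y_proj = clip(0.938) = 0.938
Step 4: Evaluate f.
f(1.0, 0.938) = 10.407


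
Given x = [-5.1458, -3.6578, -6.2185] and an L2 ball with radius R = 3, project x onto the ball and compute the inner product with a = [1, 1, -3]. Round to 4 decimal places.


Step 1: Compute ||x|| (intermediates to 6 decimals).
||x|| = sqrt((-5.1458)^2 + (-3.6578)^2 + (-6.2185)^2) = 8.861631
Step 2: Project.
Since ||x|| > R, scale = R/||x|| = 3/8.861631 = 0.338538, proj(x) = scale * x
proj(x) = [-1.742049, -1.238304, -2.105199]
Step 3: Dot product.
a^T * proj(x) = 1*(-1.742049) + 1*(-1.238304) - 3*(-2.105199) = 3.3352


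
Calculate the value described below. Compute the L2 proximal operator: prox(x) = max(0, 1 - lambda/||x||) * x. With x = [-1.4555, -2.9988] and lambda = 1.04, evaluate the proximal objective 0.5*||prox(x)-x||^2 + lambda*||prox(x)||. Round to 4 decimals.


Step 1: Compute ||x||.
||x|| = 3.3334
Step 2: Compute scaling factor.
scale = max(0, 1 - 1.04/3.3334) = 0.688
Step 3: prox(x) = [-1.0014, -2.0632]
||prox(x)|| = 2.2934
Step 4: Proximal objective.
0.5*||prox-x||^2 = 0.5408
lambda*||prox|| = 2.3851
Total = 2.9259


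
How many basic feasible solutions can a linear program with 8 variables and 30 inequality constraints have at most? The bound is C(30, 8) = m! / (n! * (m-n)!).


Each vertex corresponds to some choice of n active constraints out of m, so the number of vertices is at most C(m, n) = m! / (n!(m-n)!).
m = 30, n = 8
Numerator: 30 * 29 * 28 * 27 * 26 * 25 * 24 * 23
Denominator: 8! = 40320
C(30, 8) = 5852925


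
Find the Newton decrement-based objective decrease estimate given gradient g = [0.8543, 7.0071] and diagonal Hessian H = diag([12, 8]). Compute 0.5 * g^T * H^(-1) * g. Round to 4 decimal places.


Step 1: H is diagonal, so H^(-1) * g = [0.0712, 0.8759].
Step 2: g^T H^(-1) g = sum_i g_i^2 / H_ii
  = (0.8543)^2/12 + (7.0071)^2/8
  = 0.0608 + 6.1374 = 6.1983
Step 3: Objective decrease = 0.5 * g^T H^(-1) g = 3.0991


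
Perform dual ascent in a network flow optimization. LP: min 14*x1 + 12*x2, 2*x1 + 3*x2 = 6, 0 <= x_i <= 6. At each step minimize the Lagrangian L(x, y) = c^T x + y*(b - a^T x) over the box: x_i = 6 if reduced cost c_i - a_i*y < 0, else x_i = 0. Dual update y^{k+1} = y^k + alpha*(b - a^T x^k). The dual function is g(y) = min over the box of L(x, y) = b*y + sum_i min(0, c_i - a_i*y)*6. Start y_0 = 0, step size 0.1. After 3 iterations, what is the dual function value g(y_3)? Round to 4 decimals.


Dual ascent for LP: min 14*x1 + 12*x2, 2*x1 + 3*x2 = 6, 0 <= x_i <= 6
Step 1: y^k = 0.0, reduced costs: (14.0, 12.0)
  x^k = (0.0, 0.0), subgradient = b - a^T x = 6.0
  y^{k+1} = 0.0 + 0.1*6.0 = 0.6
Step 2: y^k = 0.6, reduced costs: (12.8, 10.2)
  x^k = (0.0, 0.0), subgradient = b - a^T x = 6.0
  y^{k+1} = 0.6 + 0.1*6.0 = 1.2
Step 3: y^k = 1.2, reduced costs: (11.6, 8.4)
  x^k = (0.0, 0.0), subgradient = b - a^T x = 6.0
  y^{k+1} = 1.2 + 0.1*6.0 = 1.8
Dual objective at y_3 = 1.8: reduced costs (10.4, 6.6), box minimizer x = (0.0, 0.0)
g(y_3) = b*y + (c1 - a1*y)*x1 + (c2 - a2*y)*x2 = 6*1.8 + 10.4*0.0 + 6.6*0.0 = 10.8 + 0.0 + 0.0 = 10.8


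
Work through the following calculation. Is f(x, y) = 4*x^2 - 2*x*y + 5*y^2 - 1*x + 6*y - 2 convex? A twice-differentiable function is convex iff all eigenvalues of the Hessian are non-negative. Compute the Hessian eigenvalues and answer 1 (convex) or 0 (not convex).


The Hessian of f(x,y) = 4*x^2 - 2*x*y + 5*y^2 - 1*x + 6*y - 2 is:
H = [[8, -2], [-2, 10]]
Trace = 8 + 10 = 18
Determinant = 8*10 - (-2)^2 = 76
Discriminant = (18)^2 - 4*76 = 20.0
Eigenvalues: lambda_1 = 6.7639, lambda_2 = 11.2361
The function is convex.

1


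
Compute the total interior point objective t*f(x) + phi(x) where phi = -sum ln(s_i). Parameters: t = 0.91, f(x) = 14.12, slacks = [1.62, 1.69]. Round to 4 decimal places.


Step 1: Compute log-barrier.
ln values: [0.4824, 0.5247]
phi = -(0.4824 + 0.5247) = -1.0072
Step 2: Compute augmented objective.
t*f(x) = 0.91*14.12 = 12.8492
Total = 12.8492 - 1.0072 = 11.842


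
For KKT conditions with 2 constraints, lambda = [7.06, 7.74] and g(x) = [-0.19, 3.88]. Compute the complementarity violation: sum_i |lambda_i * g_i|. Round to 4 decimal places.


KKT complementary slackness check:
lambda_1 * g_1 = 7.06 * -0.19 = -1.3414
lambda_2 * g_2 = 7.74 * 3.88 = 30.0312
Total violation = 1.3414 + 30.0312 = 31.3726


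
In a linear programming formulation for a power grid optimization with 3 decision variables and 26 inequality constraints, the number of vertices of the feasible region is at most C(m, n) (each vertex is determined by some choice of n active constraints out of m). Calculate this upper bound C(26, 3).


Each vertex corresponds to some choice of n active constraints out of m, so the number of vertices is at most C(m, n) = m! / (n!(m-n)!).
m = 26, n = 3
Numerator: 26 * 25 * 24
Denominator: 3! = 6
C(26, 3) = 2600


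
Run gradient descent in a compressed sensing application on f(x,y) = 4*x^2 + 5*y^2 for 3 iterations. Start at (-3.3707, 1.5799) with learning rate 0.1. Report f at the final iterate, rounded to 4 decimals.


Gradient descent on f(x,y) = 4*x^2 + 5*y^2.
Starting point: (-3.3707, 1.5799), alpha = 0.1
Step 1: grad_x = 2*4*-3.3707 = -26.9656, grad_y = 2*5*1.5799 = 15.799
  x_1 = -3.3707 - 0.1*-26.9656 = -0.6741
  y_1 = 1.5799 - 0.1*15.799 = -0.0
Step 2: grad_x = 2*4*-0.6741 = -5.3931, grad_y = 2*5*-0.0 = -0.0
  x_2 = -0.6741 - 0.1*-5.3931 = -0.1348
  y_2 = -0.0 - 0.1*-0.0 = 0.0
Step 3: grad_x = 2*4*-0.1348 = -1.0786, grad_y = 2*5*0.0 = 0.0
  x_3 = -0.1348 - 0.1*-1.0786 = -0.027
  y_3 = 0.0 - 0.1*0.0 = 0.0
f(-0.027, 0.0) = 4*(-0.027)^2 + 5*0.0^2 = 0.0029


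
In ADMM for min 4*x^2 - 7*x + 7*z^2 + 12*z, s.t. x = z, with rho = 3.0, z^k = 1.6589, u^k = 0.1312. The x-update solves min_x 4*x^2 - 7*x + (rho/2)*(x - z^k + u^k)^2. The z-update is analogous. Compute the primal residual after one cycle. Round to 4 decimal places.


ADMM iteration with rho = 3.0, z^k = 1.6589, u^k = 0.1312
Step 1: x-update.
Minimize 4*x^2 - 7*x + (3.0/2)*(x - 1.6589 + 0.1312)^2
FOC: (2*4 + 3.0)*x = 7 + 3.0*(1.6589 - 0.1312)
x^{k+1} = 1.053
Step 2: z-update.
Minimize 7*z^2 + 12*z + (3.0/2)*(1.053 - z + 0.1312)^2
FOC: (2*7 + 3.0)*z = -12 + 3.0*(1.053 + 0.1312)
z^{k+1} = -0.4969
Step 3: u-update.
u^{k+1} = 0.1312 + 1.053 + 0.4969 = 1.6811
Step 4: Primal residual = |1.053 + 0.4969| = 1.5499


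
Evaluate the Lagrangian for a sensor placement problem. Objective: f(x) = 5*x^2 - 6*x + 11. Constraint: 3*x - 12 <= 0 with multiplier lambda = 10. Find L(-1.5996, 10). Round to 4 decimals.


Step 1: Evaluate f(x).
f(-1.5996) = 5*(-1.5996)^2 - 6*(-1.5996) + 11 = 33.3912
Step 2: Evaluate g(x).
g(-1.5996) = 3*-1.5996 - 12 = -16.7988
Step 3: Compute Lagrangian.
L = 33.3912 + 10*-16.7988 = -134.5968


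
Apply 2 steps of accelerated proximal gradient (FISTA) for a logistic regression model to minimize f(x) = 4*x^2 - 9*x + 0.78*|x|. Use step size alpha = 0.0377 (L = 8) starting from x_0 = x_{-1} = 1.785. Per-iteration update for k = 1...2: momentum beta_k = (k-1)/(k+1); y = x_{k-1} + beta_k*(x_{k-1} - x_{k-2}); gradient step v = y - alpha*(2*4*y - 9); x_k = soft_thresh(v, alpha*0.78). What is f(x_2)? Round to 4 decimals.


FISTA on f(x) = 4*x^2 - 9*x + 0.78*|x|
L = 8, alpha = 0.0377
Iteration 1: beta = 0.0, y = 1.785 + 0.0*(1.785 - 1.785) = 1.785
  grad(y) = 5.28, v = y - alpha*grad = 1.5859
  prox(v) = soft_thresh(1.5859, 0.0294) = 1.5565
Iteration 2: beta = 0.3333, y = 1.5565 + 0.3333*(1.5565 - 1.785) = 1.4804
  grad(y) = 2.8431, v = y - alpha*grad = 1.3732
  prox(v) = soft_thresh(1.3732, 0.0294) = 1.3438
f(x_2) = 4*1.3438^2 - 9*1.3438 + 0.78*|1.3438| = -3.8229


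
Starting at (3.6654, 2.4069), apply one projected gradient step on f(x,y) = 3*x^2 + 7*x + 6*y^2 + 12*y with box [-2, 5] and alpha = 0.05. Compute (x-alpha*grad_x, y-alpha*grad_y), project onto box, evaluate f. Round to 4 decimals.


Step 1: Compute gradient at (3.6654, 2.4069).
grad_x = 2*3*3.6654 + 7 = 28.9924
grad_y = 2*6*2.4069 + 12 = 40.8828
Step 2: Gradient step.
x_raw = 3.6654 - 0.05*28.9924 = 2.2158
y_raw = 2.4069 - 0.05*40.8828 = 0.3628
Step 3: Project onto [-2, 5].
x_proj = clip(2.2158) = 2.2158
y_proj = clip(0.3628) = 0.3628
Step 4: Evaluate f.
f(2.2158, 0.3628) = 35.3822


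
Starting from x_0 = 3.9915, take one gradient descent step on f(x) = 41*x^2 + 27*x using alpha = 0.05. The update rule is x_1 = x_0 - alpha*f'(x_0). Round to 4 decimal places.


We compute the gradient at x_0 and apply the update.
f'(x) = 82*x + 27
f'(3.9915) = 82*3.9915 + 27 = 354.303
x_1 = 3.9915 - 0.05*354.303 = -13.7237


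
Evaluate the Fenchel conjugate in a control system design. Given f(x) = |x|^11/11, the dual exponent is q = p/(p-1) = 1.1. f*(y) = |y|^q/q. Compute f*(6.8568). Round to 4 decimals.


The conjugate exponent q satisfies 1/p + 1/q = 1.
p = 11, so q = 11/(11 - 1) = 1.1
|y|^q = 6.8568^1.1 = 8.3125
f*(6.8568) = 8.3125 / 1.1 = 7.5569


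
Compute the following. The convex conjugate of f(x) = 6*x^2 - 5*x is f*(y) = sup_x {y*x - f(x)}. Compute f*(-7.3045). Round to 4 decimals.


f*(y) = sup_x {y*x - a*x^2 - b*x} = sup_x {(y-b)*x - a*x^2}
FOC: (y - b) - 2a*x = 0 => x* = (y - b)/(2a)
x* = (-7.3045 + 5)/(2*6) = -0.192
f*(-7.3045) = (y-b)^2/(4a) = (-7.3045 + 5)^2/(4*6)
= 5.3107/24 = 0.2213


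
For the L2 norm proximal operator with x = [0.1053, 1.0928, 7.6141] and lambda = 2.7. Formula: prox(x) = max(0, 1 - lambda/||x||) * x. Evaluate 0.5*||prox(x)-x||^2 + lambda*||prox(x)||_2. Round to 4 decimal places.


Step 1: Compute ||x||.
||x|| = 7.6928
Step 2: Compute scaling factor.
scale = max(0, 1 - 2.7/7.6928) = 0.649
Step 3: prox(x) = [0.0683, 0.7093, 4.9417]
||prox(x)|| = 4.9928
Step 4: Proximal objective.
0.5*||prox-x||^2 = 3.645
lambda*||prox|| = 13.4806
Total = 17.1257


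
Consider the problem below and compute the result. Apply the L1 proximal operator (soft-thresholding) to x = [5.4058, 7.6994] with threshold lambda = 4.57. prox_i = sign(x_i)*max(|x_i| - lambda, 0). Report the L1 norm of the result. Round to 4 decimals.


Soft-thresholding with lambda = 4.57:
prox(5.4058) = sign(5.4058)*max(|5.4058| - 4.57, 0) = 0.8358
prox(7.6994) = sign(7.6994)*max(|7.6994| - 4.57, 0) = 3.1294
prox(x) = [0.8358, 3.1294]
||prox(x)||_1 = 0.8358 + 3.1294 = 3.9652


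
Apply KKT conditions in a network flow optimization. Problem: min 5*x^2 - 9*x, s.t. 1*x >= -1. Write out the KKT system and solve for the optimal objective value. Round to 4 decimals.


Step 1: Try lambda = 0 (constraint inactive).
Stationarity: 2*5*x - 9 = 0
x* = 9/(2*5) = 0.9
Check constraint: 1*0.9 = 0.9 >= -1 -- satisfied.
Step 2: Compute optimal value.
f(x*) = 5*0.9^2 - 9*0.9 = -4.05


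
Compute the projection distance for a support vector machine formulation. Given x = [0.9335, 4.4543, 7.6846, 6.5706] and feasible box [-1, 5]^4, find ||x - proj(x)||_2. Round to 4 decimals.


Project each component onto [-1, 5].
clip(0.9335) = 0.9335, clip(4.4543) = 4.4543, clip(7.6846) = 5.0, clip(6.5706) = 5.0
Projection = [0.9335, 4.4543, 5.0, 5.0]
Squared diffs: [0.0, 0.0, 7.2071, 2.4668]
Distance = sqrt(9.6739) = 3.1103


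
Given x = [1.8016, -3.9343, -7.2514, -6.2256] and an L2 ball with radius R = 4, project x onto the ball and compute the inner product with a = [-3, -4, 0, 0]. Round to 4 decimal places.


Step 1: Compute ||x|| (intermediates to 6 decimals).
||x|| = sqrt(1.8016^2 + (-3.9343)^2 + (-7.2514)^2 + (-6.2256)^2) = 10.491205
Step 2: Project.
Since ||x|| > R, scale = R/||x|| = 4/10.491205 = 0.381272, proj(x) = scale * x
proj(x) = [0.6869, -1.500038, -2.764756, -2.373647]
Step 3: Dot product.
a^T * proj(x) = -3*0.6869 - 4*(-1.500038) + 0*(-2.764756) + 0*(-2.373647) = 3.9395


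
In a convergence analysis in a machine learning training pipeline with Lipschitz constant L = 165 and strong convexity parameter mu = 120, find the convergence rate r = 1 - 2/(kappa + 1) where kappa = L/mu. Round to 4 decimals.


Step 1: Compute the condition number.
kappa = L/mu = 165/120 = 1.375
Step 2: Compute the convergence rate.
r = 1 - 2/(kappa + 1) = 1 - 2*mu/(L + mu) = (L - mu)/(L + mu) = 45/285 = 0.1579


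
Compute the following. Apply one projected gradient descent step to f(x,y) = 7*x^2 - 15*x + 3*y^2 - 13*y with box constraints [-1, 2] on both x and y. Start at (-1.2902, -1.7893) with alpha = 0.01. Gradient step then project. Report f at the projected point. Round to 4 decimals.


Step 1: Compute gradient at (-1.2902, -1.7893).
grad_x = 2*7*-1.2902 - 15 = -33.0628
grad_y = 2*3*-1.7893 - 13 = -23.7358
Step 2: Gradient step.
x_raw = -1.2902 - 0.01*-33.0628 = -0.9596
y_raw = -1.7893 - 0.01*-23.7358 = -1.5519
Step 3: Project onto [-1, 2].
x_proj = clip(-0.9596) = -0.9596
y_proj = clip(-1.5519) = -1.0
Step 4: Evaluate f.
f(-0.9596, -1.0) = 36.839


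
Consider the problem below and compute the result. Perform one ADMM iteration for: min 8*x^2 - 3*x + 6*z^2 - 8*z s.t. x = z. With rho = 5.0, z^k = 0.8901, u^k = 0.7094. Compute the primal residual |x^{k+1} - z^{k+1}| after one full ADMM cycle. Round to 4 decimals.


ADMM iteration with rho = 5.0, z^k = 0.8901, u^k = 0.7094
Step 1: x-update.
Minimize 8*x^2 - 3*x + (5.0/2)*(x - 0.8901 + 0.7094)^2
FOC: (2*8 + 5.0)*x = 3 + 5.0*(0.8901 - 0.7094)
x^{k+1} = 0.1859
Step 2: z-update.
Minimize 6*z^2 - 8*z + (5.0/2)*(0.1859 - z + 0.7094)^2
FOC: (2*6 + 5.0)*z = 8 + 5.0*(0.1859 + 0.7094)
z^{k+1} = 0.7339
Step 3: u-update.
u^{k+1} = 0.7094 + 0.1859 - 0.7339 = 0.1614
Step 4: Primal residual = |0.1859 - 0.7339| = 0.548


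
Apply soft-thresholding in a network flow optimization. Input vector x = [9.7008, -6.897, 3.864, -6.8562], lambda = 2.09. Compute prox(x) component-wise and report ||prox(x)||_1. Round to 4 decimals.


Soft-thresholding with lambda = 2.09:
prox(9.7008) = sign(9.7008)*max(|9.7008| - 2.09, 0) = 7.6108
prox(-6.897) = sign(-6.897)*max(|-6.897| - 2.09, 0) = -4.807
prox(3.864) = sign(3.864)*max(|3.864| - 2.09, 0) = 1.774
prox(-6.8562) = sign(-6.8562)*max(|-6.8562| - 2.09, 0) = -4.7662
prox(x) = [7.6108, -4.807, 1.774, -4.7662]
||prox(x)||_1 = 7.6108 + 4.807 + 1.774 + 4.7662 = 18.958


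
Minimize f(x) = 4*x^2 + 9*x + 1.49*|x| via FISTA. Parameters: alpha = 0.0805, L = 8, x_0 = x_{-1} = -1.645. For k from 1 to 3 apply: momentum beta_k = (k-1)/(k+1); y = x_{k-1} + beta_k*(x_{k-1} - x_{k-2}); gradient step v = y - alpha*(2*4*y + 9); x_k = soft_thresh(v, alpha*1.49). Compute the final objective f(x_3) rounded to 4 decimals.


FISTA on f(x) = 4*x^2 + 9*x + 1.49*|x|
L = 8, alpha = 0.0805
Iteration 1: beta = 0.0, y = -1.645 + 0.0*(-1.645 + 1.645) = -1.645
  grad(y) = -4.16, v = y - alpha*grad = -1.3101
  prox(v) = soft_thresh(-1.3101, 0.1199) = -1.1902
Iteration 2: beta = 0.3333, y = -1.1902 + 0.3333*(-1.1902 + 1.645) = -1.0386
  grad(y) = 0.6915, v = y - alpha*grad = -1.0942
  prox(v) = soft_thresh(-1.0942, 0.1199) = -0.9743
Iteration 3: beta = 0.5, y = -0.9743 + 0.5*(-0.9743 + 1.1902) = -0.8663
  grad(y) = 2.0693, v = y - alpha*grad = -1.0329
  prox(v) = soft_thresh(-1.0329, 0.1199) = -0.913
f(x_3) = 4*(-0.913)^2 + 9*(-0.913) + 1.49*|-0.913| = -3.5223


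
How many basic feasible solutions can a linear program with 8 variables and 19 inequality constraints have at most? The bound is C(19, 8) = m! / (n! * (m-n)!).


Each vertex corresponds to some choice of n active constraints out of m, so the number of vertices is at most C(m, n) = m! / (n!(m-n)!).
m = 19, n = 8
Numerator: 19 * 18 * 17 * 16 * 15 * 14 * 13 * 12
Denominator: 8! = 40320
C(19, 8) = 75582


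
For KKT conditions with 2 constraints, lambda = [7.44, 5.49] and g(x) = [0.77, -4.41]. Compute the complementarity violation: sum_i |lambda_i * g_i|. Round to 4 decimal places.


KKT complementary slackness check:
lambda_1 * g_1 = 7.44 * 0.77 = 5.7288
lambda_2 * g_2 = 5.49 * -4.41 = -24.2109
Total violation = 5.7288 + 24.2109 = 29.9397


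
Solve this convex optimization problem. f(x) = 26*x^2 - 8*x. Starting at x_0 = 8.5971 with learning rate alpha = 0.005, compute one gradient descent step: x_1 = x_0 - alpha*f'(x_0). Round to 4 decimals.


We compute the gradient at x_0 and apply the update.
f'(x) = 52*x - 8
f'(8.5971) = 52*8.5971 - 8 = 439.0492
x_1 = 8.5971 - 0.005*439.0492 = 6.4019
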